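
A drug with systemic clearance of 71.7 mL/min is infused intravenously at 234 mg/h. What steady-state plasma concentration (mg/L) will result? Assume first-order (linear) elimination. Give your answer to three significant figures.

Convert clearance: 71.7 mL/min × 60 min/h ÷ 1000 mL/L = 4.302 L/h
Css = rate / CL = 234 / 4.302 = 54.39 mg/L

54.4 mg/L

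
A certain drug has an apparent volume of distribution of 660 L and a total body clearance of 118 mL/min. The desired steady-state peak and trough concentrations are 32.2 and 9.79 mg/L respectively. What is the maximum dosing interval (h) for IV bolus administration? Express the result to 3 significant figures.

111 h

CL = 118 mL/min = 118 × 0.06 = 7.080 L/h
k = CL / Vd = 7.080 / 660.0 = 0.01073 h⁻¹
Between IV bolus doses, concentration decays as C = C₀·e^(−kτ), so C_peak/C_trough = e^(kτ).
τ_max = ln(C_peak/C_trough) / k = ln(32.2/9.79) / 0.01073 = 1.191 / 0.01073 = 111.0 h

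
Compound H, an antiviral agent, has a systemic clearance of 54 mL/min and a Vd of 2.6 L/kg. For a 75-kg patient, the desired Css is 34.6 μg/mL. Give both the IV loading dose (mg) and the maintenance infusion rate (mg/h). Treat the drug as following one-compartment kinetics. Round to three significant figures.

(a) 6750 mg; (b) 112 mg/h

Vd = 2.6 L/kg × 75 kg = 195.0 L
Loading: fill Vd to C_target → 195.0 L × 34.6 mg/L = 6747 mg
CL = 54 mL/min = 54 × 0.06 = 3.240 L/h
Maintenance: replace elimination → rate = CL × Css = 3.240 × 34.6 = 112.1 mg/h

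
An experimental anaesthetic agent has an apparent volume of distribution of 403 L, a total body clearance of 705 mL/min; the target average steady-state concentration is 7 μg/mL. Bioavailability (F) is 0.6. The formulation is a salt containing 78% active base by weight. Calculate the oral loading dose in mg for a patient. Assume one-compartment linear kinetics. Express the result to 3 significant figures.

6030 mg

LD = Vd × C / F / S = 403.0 × 7.000 / 0.6 / 0.78 = 6028 mg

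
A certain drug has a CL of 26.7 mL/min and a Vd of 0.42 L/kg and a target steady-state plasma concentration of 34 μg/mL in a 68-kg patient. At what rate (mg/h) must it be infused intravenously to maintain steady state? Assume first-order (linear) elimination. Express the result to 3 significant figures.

Convert clearance: 26.7 mL/min × 60 min/h ÷ 1000 mL/L = 1.602 L/h
At steady state, infusion rate equals elimination rate: rate in = CL × Css.
Rate = CL × Css = 1.602 × 34 = 54.47 mg/h

54.5 mg/h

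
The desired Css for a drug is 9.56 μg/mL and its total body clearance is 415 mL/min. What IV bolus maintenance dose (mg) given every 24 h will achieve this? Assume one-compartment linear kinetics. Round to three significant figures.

5710 mg

CL = 415 mL/min × 60/1000 = 24.90 L/h
D = CL × Css × τ = 24.90 × 9.56 × 24 = 5713 mg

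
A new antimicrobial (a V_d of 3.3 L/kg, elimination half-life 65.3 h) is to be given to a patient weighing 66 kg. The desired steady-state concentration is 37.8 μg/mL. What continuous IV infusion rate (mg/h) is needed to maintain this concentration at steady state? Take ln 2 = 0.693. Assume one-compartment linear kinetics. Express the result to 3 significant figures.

Vd = 3.3 L/kg × 66 kg = 217.8 L
CL = 0.693 × Vd / t½ = 0.693 × 217.8 / 65.3 = 2.311 L/h
Infusion rate = CL × Css = 2.311 × 37.8 = 87.36 mg/h

87.4 mg/h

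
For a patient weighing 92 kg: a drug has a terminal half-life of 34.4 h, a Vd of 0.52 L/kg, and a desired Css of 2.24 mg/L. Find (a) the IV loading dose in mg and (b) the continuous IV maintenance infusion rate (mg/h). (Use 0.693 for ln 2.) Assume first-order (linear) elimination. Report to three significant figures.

(a) 107 mg; (b) 2.16 mg/h

Total Vd = 0.52 × 92 = 47.84 L
LD = Vd × C = 47.84 × 2.24 = 107.2 mg
CL = 0.693 × Vd / t½ = 0.693 × 47.84 / 34.4 = 0.9638 L/h
Infusion rate = CL × Css = 0.9638 × 2.24 = 2.159 mg/h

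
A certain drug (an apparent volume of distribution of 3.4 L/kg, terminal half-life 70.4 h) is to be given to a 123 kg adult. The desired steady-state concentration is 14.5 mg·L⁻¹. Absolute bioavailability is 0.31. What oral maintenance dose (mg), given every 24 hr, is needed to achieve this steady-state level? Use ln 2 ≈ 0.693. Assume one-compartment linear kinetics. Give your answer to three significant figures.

4620 mg

Total Vd = 3.4 × 123 = 418.2 L
k = 0.693/70.4 = 0.009844 h⁻¹, so CL = k·Vd = 0.009844 × 418.2 = 4.117 L/h
D = CL × Css × τ / F = 4.117 × 14.5 × 24 / 0.31 = 4622 mg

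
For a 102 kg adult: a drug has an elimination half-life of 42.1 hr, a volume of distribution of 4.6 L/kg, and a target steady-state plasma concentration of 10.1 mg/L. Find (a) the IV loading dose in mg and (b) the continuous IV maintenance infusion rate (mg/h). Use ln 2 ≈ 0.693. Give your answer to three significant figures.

(a) 4740 mg; (b) 78.0 mg/h

Total Vd = 4.6 × 102 = 469.2 L
LD = Vd × C = 469.2 × 10.1 = 4739 mg
CL = 0.693 × Vd / t½ = 0.693 × 469.2 / 42.1 = 7.723 L/h
Infusion rate = CL × Css = 7.723 × 10.1 = 78.00 mg/h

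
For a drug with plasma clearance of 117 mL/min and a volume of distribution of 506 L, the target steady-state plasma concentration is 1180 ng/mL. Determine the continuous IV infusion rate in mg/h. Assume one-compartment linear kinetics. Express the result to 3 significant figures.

CL = 117 mL/min × 60/1000 = 7.020 L/h
C = 1180 ng/mL = 1.180 mg/L
Vd does not affect the maintenance rate; only clearance governs steady-state input.
Rate = CL × Css = 7.020 × 1.18 = 8.284 mg/h

8.28 mg/h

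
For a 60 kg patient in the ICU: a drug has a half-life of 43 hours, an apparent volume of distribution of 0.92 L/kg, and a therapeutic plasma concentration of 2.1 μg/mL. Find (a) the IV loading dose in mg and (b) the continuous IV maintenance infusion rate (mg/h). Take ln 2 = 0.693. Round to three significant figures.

Total Vd = 0.92 × 60 = 55.20 L
LD = Vd × C = 55.20 × 2.1 = 115.9 mg
CL = 0.693 × Vd / t½ = 0.693 × 55.20 / 43 = 0.8896 L/h
Infusion rate = CL × Css = 0.8896 × 2.1 = 1.868 mg/h

(a) 116 mg; (b) 1.87 mg/h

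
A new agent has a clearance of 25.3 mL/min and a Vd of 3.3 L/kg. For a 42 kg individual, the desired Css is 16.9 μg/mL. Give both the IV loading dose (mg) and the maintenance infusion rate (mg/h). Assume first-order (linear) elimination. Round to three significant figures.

Vd = 3.3 L/kg × 42 kg = 138.6 L
LD = Vd · C_target = 138.6 × 16.9 = 2342 mg
CL = 25.3 mL/min × 60/1000 = 1.518 L/h
Maintenance infusion rate = CL × Css = 1.518 × 16.9 = 25.65 mg/h

(a) 2340 mg; (b) 25.7 mg/h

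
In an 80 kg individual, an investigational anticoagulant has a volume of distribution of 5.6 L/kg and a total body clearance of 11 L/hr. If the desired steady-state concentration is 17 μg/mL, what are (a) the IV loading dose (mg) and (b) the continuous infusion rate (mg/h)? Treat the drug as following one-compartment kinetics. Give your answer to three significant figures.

Vd(total) = 80 kg × 5.6 L/kg = 448.0 L
Loading dose = Vd × C = 448.0 × 17 = 7616 mg
Infusion rate = 11.00 L/h × 17 mg/L = 187.0 mg/h

(a) 7620 mg; (b) 187 mg/h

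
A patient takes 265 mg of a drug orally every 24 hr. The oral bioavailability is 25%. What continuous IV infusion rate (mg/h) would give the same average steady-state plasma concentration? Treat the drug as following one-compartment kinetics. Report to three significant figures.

Equivalent systemic input: infusion rate = F·D/τ.
Rate = 0.25 × 265 / 24 = 2.760 mg/h

2.76 mg/h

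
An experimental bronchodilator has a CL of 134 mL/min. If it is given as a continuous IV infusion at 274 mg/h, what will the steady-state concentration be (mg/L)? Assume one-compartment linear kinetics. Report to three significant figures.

34.1 mg/L

Convert clearance: 134 mL/min × 60 min/h ÷ 1000 mL/L = 8.040 L/h
Css = rate / CL = 274 / 8.040 = 34.08 mg/L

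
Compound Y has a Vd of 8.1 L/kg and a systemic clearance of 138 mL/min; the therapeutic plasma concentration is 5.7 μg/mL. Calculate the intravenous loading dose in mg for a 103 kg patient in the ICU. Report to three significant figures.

4760 mg

Vd(total) = 103 kg × 8.1 L/kg = 834.3 L
LD = Vd × C = 834.3 × 5.700 = 4756 mg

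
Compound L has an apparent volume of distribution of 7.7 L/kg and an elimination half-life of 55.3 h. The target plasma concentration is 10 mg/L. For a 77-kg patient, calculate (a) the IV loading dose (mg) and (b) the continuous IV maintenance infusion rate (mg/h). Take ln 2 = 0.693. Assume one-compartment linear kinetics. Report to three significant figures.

(a) 5930 mg; (b) 74.3 mg/h

Vd(total) = 77 kg × 7.7 L/kg = 592.9 L
LD = Vd × C = 592.9 × 10 = 5929 mg
CL = 0.693 × Vd / t½ = 0.693 × 592.9 / 55.3 = 7.430 L/h
Infusion rate = CL × Css = 7.430 × 10 = 74.30 mg/h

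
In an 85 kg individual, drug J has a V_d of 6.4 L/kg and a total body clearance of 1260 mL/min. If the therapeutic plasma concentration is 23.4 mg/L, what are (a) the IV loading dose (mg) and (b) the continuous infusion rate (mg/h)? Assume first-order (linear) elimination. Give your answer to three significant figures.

(a) 12700 mg; (b) 1770 mg/h

Vd = 6.4 L/kg × 85 kg = 544.0 L
LD = Vd · C_target = 544.0 × 23.4 = 12730 mg
CL = 1260 mL/min = 1260 × 0.06 = 75.60 L/h
Maintenance infusion rate = CL × Css = 75.60 × 23.4 = 1769 mg/h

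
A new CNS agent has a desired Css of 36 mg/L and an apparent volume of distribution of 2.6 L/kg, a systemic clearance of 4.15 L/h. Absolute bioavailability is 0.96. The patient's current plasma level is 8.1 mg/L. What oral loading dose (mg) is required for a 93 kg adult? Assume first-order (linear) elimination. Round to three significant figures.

7030 mg

Total Vd = 2.6 × 93 = 241.8 L
Concentration deficit ΔC = 36 − 8.1 = 27.90 mg/L
LD = Vd × ΔC / F = 241.8 × 27.90 / 0.96 = 7027 mg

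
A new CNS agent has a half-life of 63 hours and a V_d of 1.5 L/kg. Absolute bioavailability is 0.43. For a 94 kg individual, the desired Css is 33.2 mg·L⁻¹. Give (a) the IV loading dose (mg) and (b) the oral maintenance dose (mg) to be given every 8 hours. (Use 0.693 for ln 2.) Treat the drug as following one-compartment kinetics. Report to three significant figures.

Vd = 1.5 L/kg × 94 kg = 141.0 L
LD = Vd × C = 141.0 × 33.2 = 4681 mg
CL = 0.693 × Vd / t½ = 0.693 × 141.0 / 63 = 1.551 L/h
D = CL × Css × τ / F = 1.551 × 33.2 × 8 / 0.43 = 958.0 mg

(a) 4680 mg; (b) 958 mg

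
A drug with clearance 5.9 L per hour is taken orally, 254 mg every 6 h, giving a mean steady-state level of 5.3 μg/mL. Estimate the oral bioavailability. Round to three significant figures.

F·D/τ = CL·Css at steady state → F = CL·Css·τ / D.
F = 5.9 × 5.3 × 6 / 254 = 0.739

0.739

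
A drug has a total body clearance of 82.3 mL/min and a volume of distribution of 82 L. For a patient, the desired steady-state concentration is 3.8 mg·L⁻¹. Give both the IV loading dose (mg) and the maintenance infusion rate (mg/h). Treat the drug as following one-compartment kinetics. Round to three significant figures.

(a) 312 mg; (b) 18.8 mg/h

Loading dose = Vd × C = 82.00 × 3.8 = 311.6 mg
Convert clearance: 82.3 mL/min × 60 min/h ÷ 1000 mL/L = 4.938 L/h
Maintenance infusion rate = CL × Css = 4.938 × 3.8 = 18.76 mg/h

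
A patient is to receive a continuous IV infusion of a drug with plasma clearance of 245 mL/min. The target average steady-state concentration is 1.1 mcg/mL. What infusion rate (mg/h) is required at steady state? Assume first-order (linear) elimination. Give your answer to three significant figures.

CL = 245 mL/min = 245 × 0.06 = 14.70 L/h
Rate = CL × Css = 14.70 × 1.1 = 16.17 mg/h

16.2 mg/h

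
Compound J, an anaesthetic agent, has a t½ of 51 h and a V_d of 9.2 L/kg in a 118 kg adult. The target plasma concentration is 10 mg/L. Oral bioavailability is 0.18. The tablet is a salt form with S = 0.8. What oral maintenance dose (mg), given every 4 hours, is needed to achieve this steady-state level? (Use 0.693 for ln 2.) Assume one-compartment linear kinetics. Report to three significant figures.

Vd(total) = 118 kg × 9.2 L/kg = 1086 L
CL = 0.693 × Vd / t½ = 0.693 × 1086 / 51 = 14.76 L/h
D = CL × Css × τ / F / S = 14.76 × 10 × 4 / 0.18 / 0.8 = 4100 mg

4100 mg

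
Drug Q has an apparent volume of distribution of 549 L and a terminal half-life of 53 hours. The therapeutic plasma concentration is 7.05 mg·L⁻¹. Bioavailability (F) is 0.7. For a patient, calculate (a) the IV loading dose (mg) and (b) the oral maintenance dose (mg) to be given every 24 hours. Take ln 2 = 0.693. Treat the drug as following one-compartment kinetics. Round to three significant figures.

(a) 3870 mg; (b) 1740 mg

LD = Vd × C = 549.0 × 7.05 = 3870 mg
CL = 0.693 × Vd / t½ = 0.693 × 549.0 / 53 = 7.178 L/h
D = CL × Css × τ / F = 7.178 × 7.05 × 24 / 0.7 = 1735 mg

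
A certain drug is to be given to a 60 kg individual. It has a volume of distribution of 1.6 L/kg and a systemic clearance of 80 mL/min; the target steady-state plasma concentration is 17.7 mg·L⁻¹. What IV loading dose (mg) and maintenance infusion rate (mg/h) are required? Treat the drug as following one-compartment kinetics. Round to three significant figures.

Vd = 1.6 L/kg × 60 kg = 96.00 L
Loading: fill Vd to C_target → 96.00 L × 17.7 mg/L = 1699 mg
CL = 80 mL/min = 80 × 0.06 = 4.800 L/h
Maintenance: replace elimination → rate = CL × Css = 4.800 × 17.7 = 84.96 mg/h

(a) 1700 mg; (b) 85.0 mg/h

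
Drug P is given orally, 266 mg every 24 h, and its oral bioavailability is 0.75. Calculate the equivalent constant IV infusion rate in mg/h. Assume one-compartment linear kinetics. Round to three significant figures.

8.31 mg/h

Equivalent systemic input: infusion rate = F·D/τ.
Rate = 0.75 × 266 / 24 = 8.313 mg/h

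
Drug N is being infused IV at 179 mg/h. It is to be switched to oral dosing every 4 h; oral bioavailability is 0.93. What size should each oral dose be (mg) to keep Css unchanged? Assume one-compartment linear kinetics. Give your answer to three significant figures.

To maintain the same Css, the systemic dosing rate must be unchanged: F·D/τ = infusion rate.
D = rate × τ / F = 179 × 4 / 0.93 = 769.9 mg

770 mg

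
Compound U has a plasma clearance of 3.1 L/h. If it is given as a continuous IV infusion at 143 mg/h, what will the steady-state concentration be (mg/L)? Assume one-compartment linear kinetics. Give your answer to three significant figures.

Css = rate / CL = 143 / 3.100 = 46.13 mg/L

46.1 mg/L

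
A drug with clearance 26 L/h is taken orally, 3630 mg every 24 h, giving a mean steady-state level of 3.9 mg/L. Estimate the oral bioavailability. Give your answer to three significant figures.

0.670

F·D/τ = CL·Css at steady state → F = CL·Css·τ / D.
F = 26 × 3.9 × 24 / 3630 = 0.670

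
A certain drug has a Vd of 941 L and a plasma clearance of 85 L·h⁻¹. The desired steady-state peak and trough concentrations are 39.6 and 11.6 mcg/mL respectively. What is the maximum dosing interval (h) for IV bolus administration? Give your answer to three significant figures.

k = CL / Vd = 85.00 / 941.0 = 0.09033 h⁻¹
Between IV bolus doses, concentration decays as C = C₀·e^(−kτ), so C_peak/C_trough = e^(kτ).
τ_max = ln(C_peak/C_trough) / k = ln(39.6/11.6) / 0.09033 = 1.228 / 0.09033 = 13.59 h

13.6 h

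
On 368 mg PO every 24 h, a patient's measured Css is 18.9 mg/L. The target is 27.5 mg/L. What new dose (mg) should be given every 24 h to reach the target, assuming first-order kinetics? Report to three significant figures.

With linear kinetics, Css is proportional to dose rate (D/τ) at fixed clearance.
D₂ = D₁ × (Css,target / Css,current) = 368 × 27.5/18.9 = 535.4 mg

535 mg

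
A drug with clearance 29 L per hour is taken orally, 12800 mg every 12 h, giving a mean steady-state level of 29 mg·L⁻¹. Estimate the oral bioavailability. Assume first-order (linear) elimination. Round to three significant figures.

F·D/τ = CL·Css at steady state → F = CL·Css·τ / D.
F = 29 × 29 × 12 / 12800 = 0.788

0.788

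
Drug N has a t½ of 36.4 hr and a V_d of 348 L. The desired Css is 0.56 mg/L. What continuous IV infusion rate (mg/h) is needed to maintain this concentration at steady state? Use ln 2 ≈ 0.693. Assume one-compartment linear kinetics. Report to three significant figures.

3.71 mg/h

CL = 0.693 × Vd / t½ = 0.693 × 348.0 / 36.4 = 6.625 L/h
Infusion rate = CL × Css = 6.625 × 0.56 = 3.710 mg/h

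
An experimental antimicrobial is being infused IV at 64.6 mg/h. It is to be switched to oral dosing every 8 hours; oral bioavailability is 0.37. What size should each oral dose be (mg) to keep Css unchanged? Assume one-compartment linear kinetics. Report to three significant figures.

1400 mg

To maintain the same Css, the systemic dosing rate must be unchanged: F·D/τ = infusion rate.
D = rate × τ / F = 64.6 × 8 / 0.37 = 1397 mg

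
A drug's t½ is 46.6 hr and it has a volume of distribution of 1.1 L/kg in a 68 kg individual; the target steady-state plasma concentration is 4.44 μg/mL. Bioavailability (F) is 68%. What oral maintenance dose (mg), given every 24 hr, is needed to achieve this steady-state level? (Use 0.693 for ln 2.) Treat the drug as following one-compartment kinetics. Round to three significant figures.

174 mg

Total Vd = 1.1 × 68 = 74.80 L
CL = 0.693 × Vd / t½ = 0.693 × 74.80 / 46.6 = 1.112 L/h
D = CL × Css × τ / F = 1.112 × 4.44 × 24 / 0.68 = 174.3 mg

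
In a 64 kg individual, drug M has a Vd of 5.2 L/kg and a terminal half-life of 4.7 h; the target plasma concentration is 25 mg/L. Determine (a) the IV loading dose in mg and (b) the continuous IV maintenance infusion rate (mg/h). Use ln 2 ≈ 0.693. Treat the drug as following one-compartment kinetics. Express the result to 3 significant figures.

Vd = 5.2 L/kg × 64 kg = 332.8 L
LD = Vd × C = 332.8 × 25 = 8320 mg
CL = 0.693 × Vd / t½ = 0.693 × 332.8 / 4.7 = 49.07 L/h
Infusion rate = CL × Css = 49.07 × 25 = 1227 mg/h

(a) 8320 mg; (b) 1230 mg/h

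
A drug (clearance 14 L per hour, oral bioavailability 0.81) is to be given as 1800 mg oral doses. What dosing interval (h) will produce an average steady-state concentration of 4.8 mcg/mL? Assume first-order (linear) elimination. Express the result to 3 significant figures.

21.7 h

F·D/τ = CL·Css → τ = F·D / (CL·Css).
τ = 0.81 × 1800 / (14 × 4.8) = 21.70 h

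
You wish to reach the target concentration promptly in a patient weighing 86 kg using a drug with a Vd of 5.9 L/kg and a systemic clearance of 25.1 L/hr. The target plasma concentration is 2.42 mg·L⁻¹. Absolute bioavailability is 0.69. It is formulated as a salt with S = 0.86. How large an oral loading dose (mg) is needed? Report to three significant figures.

2070 mg

Vd = 5.9 L/kg × 86 kg = 507.4 L
LD = Vd × C / F / S = 507.4 × 2.420 / 0.69 / 0.86 = 2069 mg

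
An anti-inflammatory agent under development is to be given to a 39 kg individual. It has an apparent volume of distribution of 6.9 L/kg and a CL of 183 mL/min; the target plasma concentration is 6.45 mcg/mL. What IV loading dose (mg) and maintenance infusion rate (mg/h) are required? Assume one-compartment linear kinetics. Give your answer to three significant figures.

Total Vd = 6.9 × 39 = 269.1 L
LD = Vd · C_target = 269.1 × 6.45 = 1736 mg
CL = 183 mL/min × 60/1000 = 10.98 L/h
Maintenance: replace elimination → rate = CL × Css = 10.98 × 6.45 = 70.82 mg/h

(a) 1740 mg; (b) 70.8 mg/h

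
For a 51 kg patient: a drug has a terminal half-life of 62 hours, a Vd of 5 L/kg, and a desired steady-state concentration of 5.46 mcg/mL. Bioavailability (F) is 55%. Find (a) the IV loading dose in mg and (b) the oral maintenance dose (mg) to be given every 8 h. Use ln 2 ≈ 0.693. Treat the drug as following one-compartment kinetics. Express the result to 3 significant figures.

Vd(total) = 51 kg × 5 L/kg = 255.0 L
LD = Vd × C = 255.0 × 5.46 = 1392 mg
CL = 0.693 × Vd / t½ = 0.693 × 255.0 / 62 = 2.850 L/h
D = CL × Css × τ / F = 2.850 × 5.46 × 8 / 0.55 = 226.3 mg

(a) 1390 mg; (b) 226 mg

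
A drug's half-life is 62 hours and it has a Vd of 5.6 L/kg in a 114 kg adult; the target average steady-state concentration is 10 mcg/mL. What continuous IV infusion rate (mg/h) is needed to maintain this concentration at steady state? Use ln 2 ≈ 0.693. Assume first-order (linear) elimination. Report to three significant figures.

71.4 mg/h

Vd(total) = 114 kg × 5.6 L/kg = 638.4 L
k = 0.693/62 = 0.01118 h⁻¹, so CL = k·Vd = 0.01118 × 638.4 = 7.137 L/h
Infusion rate = CL × Css = 7.137 × 10 = 71.37 mg/h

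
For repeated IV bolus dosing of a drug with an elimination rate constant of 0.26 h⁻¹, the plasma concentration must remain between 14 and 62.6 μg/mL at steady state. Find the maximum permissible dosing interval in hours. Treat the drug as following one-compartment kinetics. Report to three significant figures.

Between IV bolus doses, concentration decays as C = C₀·e^(−kτ), so C_peak/C_trough = e^(kτ).
τ_max = ln(C_peak/C_trough) / k = ln(62.6/14) / 0.2600 = 1.498 / 0.2600 = 5.762 h

5.76 h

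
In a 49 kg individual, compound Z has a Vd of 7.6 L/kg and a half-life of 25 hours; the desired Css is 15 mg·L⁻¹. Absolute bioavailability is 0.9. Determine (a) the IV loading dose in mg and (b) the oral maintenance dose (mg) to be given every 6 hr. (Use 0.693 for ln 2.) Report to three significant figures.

(a) 5590 mg; (b) 1030 mg

Total Vd = 7.6 × 49 = 372.4 L
LD = Vd × C = 372.4 × 15 = 5586 mg
CL = 0.693 × Vd / t½ = 0.693 × 372.4 / 25 = 10.32 L/h
D = CL × Css × τ / F = 10.32 × 15 × 6 / 0.9 = 1032 mg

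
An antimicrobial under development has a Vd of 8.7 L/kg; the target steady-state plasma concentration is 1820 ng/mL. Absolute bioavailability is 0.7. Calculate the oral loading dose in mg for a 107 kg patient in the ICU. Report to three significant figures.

Vd(total) = 107 kg × 8.7 L/kg = 930.9 L
C = 1820 ng/mL = 1.820 mg/L
LD = Vd × C / F = 930.9 × 1.820 / 0.7 = 2420 mg

2420 mg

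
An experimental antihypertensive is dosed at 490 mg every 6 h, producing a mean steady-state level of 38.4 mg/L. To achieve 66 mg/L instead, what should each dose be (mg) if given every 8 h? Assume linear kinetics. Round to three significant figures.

For first-order elimination, Css ∝ F·D/(CL·τ); F and CL are unchanged, so Css ∝ D/τ.
D₂ = D₁ × (Css,target / Css,current) × (τ₂/τ₁) = 490 × (66/38.4) × (8/6) = 1123 mg

1120 mg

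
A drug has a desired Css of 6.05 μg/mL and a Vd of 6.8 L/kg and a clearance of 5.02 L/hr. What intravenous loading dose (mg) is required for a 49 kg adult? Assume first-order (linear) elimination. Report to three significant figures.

2020 mg

Total Vd = 6.8 × 49 = 333.2 L
LD = Vd × C = 333.2 × 6.050 = 2016 mg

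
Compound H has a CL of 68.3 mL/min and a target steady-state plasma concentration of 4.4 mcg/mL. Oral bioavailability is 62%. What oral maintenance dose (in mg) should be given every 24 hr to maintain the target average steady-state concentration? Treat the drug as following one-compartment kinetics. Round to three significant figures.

Convert clearance: 68.3 mL/min × 60 min/h ÷ 1000 mL/L = 4.098 L/h
D = CL × Css × τ / F = 4.098 × 4.4 × 24 / 0.62 = 698.0 mg

698 mg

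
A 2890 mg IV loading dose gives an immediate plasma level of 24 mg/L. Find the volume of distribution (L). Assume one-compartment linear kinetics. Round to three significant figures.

Immediately after an IV bolus, C₀ = Dose / Vd, so Vd = Dose / C₀.
Vd = 2890 / 24 = 120.4 L

120 L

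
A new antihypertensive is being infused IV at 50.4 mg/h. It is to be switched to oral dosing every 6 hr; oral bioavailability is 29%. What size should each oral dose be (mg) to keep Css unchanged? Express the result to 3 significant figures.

1040 mg

To maintain the same Css, the systemic dosing rate must be unchanged: F·D/τ = infusion rate.
D = rate × τ / F = 50.4 × 6 / 0.29 = 1043 mg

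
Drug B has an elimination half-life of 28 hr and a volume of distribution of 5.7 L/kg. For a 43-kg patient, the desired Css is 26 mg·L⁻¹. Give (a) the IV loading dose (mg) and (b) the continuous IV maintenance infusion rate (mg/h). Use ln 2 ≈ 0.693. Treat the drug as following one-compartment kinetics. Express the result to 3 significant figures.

Vd(total) = 43 kg × 5.7 L/kg = 245.1 L
LD = Vd × C = 245.1 × 26 = 6373 mg
CL = 0.693 × Vd / t½ = 0.693 × 245.1 / 28 = 6.066 L/h
Infusion rate = CL × Css = 6.066 × 26 = 157.7 mg/h

(a) 6370 mg; (b) 158 mg/h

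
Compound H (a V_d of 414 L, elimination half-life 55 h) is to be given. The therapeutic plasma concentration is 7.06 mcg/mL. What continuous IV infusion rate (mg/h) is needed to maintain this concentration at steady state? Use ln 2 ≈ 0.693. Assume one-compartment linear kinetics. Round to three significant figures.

k = 0.693/55 = 0.01260 h⁻¹, so CL = k·Vd = 0.01260 × 414.0 = 5.216 L/h
Infusion rate = CL × Css = 5.216 × 7.06 = 36.82 mg/h

36.8 mg/h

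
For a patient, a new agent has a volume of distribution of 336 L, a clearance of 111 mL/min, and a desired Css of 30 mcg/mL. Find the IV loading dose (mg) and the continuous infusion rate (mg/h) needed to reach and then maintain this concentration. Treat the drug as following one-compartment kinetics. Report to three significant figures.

(a) 10100 mg; (b) 200 mg/h

Loading dose = Vd × C = 336.0 × 30 = 10080 mg
Convert clearance: 111 mL/min × 60 min/h ÷ 1000 mL/L = 6.660 L/h
Maintenance infusion rate = CL × Css = 6.660 × 30 = 199.8 mg/h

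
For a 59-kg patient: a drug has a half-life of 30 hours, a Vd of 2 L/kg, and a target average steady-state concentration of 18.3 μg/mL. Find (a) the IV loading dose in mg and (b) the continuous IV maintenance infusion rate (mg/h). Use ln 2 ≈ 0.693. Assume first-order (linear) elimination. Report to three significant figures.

Vd(total) = 59 kg × 2 L/kg = 118.0 L
LD = Vd × C = 118.0 × 18.3 = 2159 mg
CL = 0.693 × Vd / t½ = 0.693 × 118.0 / 30 = 2.726 L/h
Infusion rate = CL × Css = 2.726 × 18.3 = 49.89 mg/h

(a) 2160 mg; (b) 49.9 mg/h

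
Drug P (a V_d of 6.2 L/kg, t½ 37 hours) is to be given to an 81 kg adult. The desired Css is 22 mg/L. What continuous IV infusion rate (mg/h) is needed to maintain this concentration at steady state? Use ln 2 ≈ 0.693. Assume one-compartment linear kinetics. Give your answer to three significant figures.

207 mg/h

Vd = 6.2 L/kg × 81 kg = 502.2 L
k = 0.693/37 = 0.01873 h⁻¹, so CL = k·Vd = 0.01873 × 502.2 = 9.406 L/h
Infusion rate = CL × Css = 9.406 × 22 = 206.9 mg/h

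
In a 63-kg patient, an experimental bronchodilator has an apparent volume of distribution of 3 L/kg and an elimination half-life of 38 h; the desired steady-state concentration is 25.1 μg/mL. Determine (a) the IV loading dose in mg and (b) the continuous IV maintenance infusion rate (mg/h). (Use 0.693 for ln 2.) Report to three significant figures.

Total Vd = 3 × 63 = 189.0 L
LD = Vd × C = 189.0 × 25.1 = 4744 mg
CL = 0.693 × Vd / t½ = 0.693 × 189.0 / 38 = 3.447 L/h
Infusion rate = CL × Css = 3.447 × 25.1 = 86.52 mg/h

(a) 4740 mg; (b) 86.5 mg/h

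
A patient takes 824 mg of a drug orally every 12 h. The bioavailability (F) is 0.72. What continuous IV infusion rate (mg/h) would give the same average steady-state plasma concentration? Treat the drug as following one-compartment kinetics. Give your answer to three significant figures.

Equivalent systemic input: infusion rate = F·D/τ.
Rate = 0.72 × 824 / 12 = 49.44 mg/h

49.4 mg/h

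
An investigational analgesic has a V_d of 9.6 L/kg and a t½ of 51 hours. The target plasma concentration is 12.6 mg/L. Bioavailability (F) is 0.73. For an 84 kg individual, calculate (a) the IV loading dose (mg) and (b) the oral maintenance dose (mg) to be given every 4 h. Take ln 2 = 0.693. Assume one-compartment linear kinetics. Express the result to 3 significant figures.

(a) 10200 mg; (b) 757 mg

Vd(total) = 84 kg × 9.6 L/kg = 806.4 L
LD = Vd × C = 806.4 × 12.6 = 10160 mg
CL = 0.693 × Vd / t½ = 0.693 × 806.4 / 51 = 10.96 L/h
D = CL × Css × τ / F = 10.96 × 12.6 × 4 / 0.73 = 756.7 mg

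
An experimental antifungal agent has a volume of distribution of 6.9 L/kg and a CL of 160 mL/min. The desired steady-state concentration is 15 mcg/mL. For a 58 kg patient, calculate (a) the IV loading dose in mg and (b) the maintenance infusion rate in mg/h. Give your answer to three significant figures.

Total Vd = 6.9 × 58 = 400.2 L
Loading dose = Vd × C = 400.2 × 15 = 6003 mg
CL = 160 mL/min = 160 × 0.06 = 9.600 L/h
Infusion rate = 9.600 L/h × 15 mg/L = 144.0 mg/h

(a) 6000 mg; (b) 144 mg/h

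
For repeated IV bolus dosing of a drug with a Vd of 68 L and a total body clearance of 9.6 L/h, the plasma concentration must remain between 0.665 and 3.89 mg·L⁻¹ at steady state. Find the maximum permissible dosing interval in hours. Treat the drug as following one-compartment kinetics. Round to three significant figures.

k = CL / Vd = 9.600 / 68.00 = 0.1412 h⁻¹
Between IV bolus doses, concentration decays as C = C₀·e^(−kτ), so C_peak/C_trough = e^(kτ).
τ_max = ln(C_peak/C_trough) / k = ln(3.89/0.665) / 0.1412 = 1.766 / 0.1412 = 12.51 h

12.5 h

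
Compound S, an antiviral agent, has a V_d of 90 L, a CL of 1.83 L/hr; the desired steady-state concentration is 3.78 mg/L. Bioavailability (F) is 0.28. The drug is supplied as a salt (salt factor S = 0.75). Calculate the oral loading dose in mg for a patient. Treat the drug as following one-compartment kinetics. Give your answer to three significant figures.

1620 mg

LD = Vd × C / F / S = 90.00 × 3.780 / 0.28 / 0.75 = 1620 mg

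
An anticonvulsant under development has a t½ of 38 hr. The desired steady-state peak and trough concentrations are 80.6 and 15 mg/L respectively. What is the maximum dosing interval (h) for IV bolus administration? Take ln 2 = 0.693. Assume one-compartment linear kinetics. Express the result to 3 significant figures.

k = 0.693 / t½ = 0.693 / 38 = 0.01824 h⁻¹
Between IV bolus doses, concentration decays as C = C₀·e^(−kτ), so C_peak/C_trough = e^(kτ).
τ_max = ln(C_peak/C_trough) / k = ln(80.6/15) / 0.01824 = 1.681 / 0.01824 = 92.16 h

92.2 h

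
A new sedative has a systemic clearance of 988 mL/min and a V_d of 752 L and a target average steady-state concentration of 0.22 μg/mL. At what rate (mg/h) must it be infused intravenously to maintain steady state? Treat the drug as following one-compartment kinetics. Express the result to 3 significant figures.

CL = 988 mL/min × 60/1000 = 59.28 L/h
Infusion rate = CL · Css = 59.28 L/h × 0.22 mg/L = 13.04 mg/h

13.0 mg/h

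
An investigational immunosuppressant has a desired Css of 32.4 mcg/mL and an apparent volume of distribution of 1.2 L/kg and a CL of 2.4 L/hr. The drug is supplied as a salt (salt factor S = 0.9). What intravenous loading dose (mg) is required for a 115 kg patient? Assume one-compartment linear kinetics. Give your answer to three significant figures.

Vd = 1.2 L/kg × 115 kg = 138.0 L
LD = Vd × C / S = 138.0 × 32.40 / 0.9 = 4968 mg

4970 mg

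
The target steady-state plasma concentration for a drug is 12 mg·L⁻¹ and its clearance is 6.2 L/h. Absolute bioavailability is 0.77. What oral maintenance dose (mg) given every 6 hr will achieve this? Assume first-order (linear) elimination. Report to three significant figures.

580 mg

D = CL × Css × τ / F = 6.200 × 12 × 6 / 0.77 = 579.7 mg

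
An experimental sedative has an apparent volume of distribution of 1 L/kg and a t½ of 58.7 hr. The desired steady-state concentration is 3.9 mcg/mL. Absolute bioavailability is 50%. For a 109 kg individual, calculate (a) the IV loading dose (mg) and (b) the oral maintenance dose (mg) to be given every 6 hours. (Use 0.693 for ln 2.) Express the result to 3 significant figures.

(a) 425 mg; (b) 60.2 mg

Total Vd = 1 × 109 = 109.0 L
LD = Vd × C = 109.0 × 3.9 = 425.1 mg
CL = 0.693 × Vd / t½ = 0.693 × 109.0 / 58.7 = 1.287 L/h
D = CL × Css × τ / F = 1.287 × 3.9 × 6 / 0.5 = 60.23 mg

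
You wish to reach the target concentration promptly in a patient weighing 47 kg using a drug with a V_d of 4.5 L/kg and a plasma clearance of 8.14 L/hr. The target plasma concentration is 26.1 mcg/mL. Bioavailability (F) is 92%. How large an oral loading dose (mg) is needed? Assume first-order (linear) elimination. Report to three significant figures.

Vd = 4.5 L/kg × 47 kg = 211.5 L
LD = Vd × C / F = 211.5 × 26.10 / 0.92 = 6000 mg

6000 mg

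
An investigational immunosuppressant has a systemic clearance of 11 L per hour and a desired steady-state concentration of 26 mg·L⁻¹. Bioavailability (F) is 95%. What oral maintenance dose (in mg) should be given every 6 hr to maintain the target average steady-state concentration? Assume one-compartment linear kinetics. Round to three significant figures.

1810 mg

D = CL × Css × τ / F = 11.00 × 26 × 6 / 0.95 = 1806 mg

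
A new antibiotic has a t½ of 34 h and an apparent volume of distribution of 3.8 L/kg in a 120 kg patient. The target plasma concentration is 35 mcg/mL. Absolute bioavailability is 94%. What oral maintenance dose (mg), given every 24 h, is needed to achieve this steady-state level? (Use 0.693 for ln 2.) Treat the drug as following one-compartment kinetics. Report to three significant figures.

8310 mg

Total Vd = 3.8 × 120 = 456.0 L
CL = 0.693 × Vd / t½ = 0.693 × 456.0 / 34 = 9.294 L/h
D = CL × Css × τ / F = 9.294 × 35 × 24 / 0.94 = 8305 mg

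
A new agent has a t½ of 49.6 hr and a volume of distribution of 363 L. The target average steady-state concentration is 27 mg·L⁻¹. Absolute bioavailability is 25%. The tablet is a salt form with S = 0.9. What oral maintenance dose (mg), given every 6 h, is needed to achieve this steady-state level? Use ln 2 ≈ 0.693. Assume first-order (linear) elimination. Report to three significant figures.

CL = ln 2 · Vd / t½ = 0.693 × 363.0 / 49.6 = 5.072 L/h
D = CL × Css × τ / F / S = 5.072 × 27 × 6 / 0.25 / 0.9 = 3652 mg

3650 mg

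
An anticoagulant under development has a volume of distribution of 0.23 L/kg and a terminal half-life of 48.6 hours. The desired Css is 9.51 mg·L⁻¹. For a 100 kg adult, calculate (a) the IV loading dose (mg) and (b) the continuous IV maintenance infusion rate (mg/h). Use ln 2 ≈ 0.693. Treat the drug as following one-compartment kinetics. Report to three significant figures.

(a) 219 mg; (b) 3.12 mg/h

Vd(total) = 100 kg × 0.23 L/kg = 23.00 L
LD = Vd × C = 23.00 × 9.51 = 218.7 mg
CL = 0.693 × Vd / t½ = 0.693 × 23.00 / 48.6 = 0.3280 L/h
Infusion rate = CL × Css = 0.3280 × 9.51 = 3.119 mg/h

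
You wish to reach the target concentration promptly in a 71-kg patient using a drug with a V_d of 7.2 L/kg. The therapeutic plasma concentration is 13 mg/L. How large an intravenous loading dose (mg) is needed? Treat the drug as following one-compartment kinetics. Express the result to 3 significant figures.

Vd(total) = 71 kg × 7.2 L/kg = 511.2 L
LD = Vd × C = 511.2 × 13.00 = 6646 mg

6650 mg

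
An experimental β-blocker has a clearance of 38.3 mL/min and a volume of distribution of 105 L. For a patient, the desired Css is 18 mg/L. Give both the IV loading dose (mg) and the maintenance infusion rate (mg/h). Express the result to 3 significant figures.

Loading: fill Vd to C_target → 105.0 L × 18 mg/L = 1890 mg
CL = 38.3 mL/min = 38.3 × 0.06 = 2.298 L/h
Infusion rate = 2.298 L/h × 18 mg/L = 41.36 mg/h

(a) 1890 mg; (b) 41.4 mg/h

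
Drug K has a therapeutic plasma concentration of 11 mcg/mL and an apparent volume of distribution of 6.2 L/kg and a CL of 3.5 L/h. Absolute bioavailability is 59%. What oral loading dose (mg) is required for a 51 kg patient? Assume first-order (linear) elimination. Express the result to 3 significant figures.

Vd = 6.2 L/kg × 51 kg = 316.2 L
The loading dose fills Vd to the target concentration.
LD = Vd × C / F = 316.2 × 11.00 / 0.59 = 5895 mg

5900 mg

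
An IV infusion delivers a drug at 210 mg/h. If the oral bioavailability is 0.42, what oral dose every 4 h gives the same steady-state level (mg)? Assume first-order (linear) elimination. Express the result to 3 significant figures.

To maintain the same Css, the systemic dosing rate must be unchanged: F·D/τ = infusion rate.
D = rate × τ / F = 210 × 4 / 0.42 = 2000 mg

2000 mg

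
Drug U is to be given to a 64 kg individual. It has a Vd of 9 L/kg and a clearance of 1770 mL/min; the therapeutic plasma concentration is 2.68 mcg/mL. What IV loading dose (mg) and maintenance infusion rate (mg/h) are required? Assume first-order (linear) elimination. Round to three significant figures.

Vd = 9 L/kg × 64 kg = 576.0 L
Loading: fill Vd to C_target → 576.0 L × 2.68 mg/L = 1544 mg
CL = 1770 mL/min = 1770 × 0.06 = 106.2 L/h
Maintenance: replace elimination → rate = CL × Css = 106.2 × 2.68 = 284.6 mg/h

(a) 1540 mg; (b) 285 mg/h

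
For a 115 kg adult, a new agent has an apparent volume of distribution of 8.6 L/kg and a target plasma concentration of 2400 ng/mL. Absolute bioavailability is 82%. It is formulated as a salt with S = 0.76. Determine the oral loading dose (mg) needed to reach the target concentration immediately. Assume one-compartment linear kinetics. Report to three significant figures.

3810 mg

Total Vd = 8.6 × 115 = 989.0 L
C = 2400 ng/mL = 2.400 mg/L
LD = Vd × C / F / S = 989.0 × 2.400 / 0.82 / 0.76 = 3809 mg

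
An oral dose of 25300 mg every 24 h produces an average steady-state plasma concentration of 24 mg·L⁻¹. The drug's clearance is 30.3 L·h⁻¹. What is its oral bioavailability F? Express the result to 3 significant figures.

0.690

F·D/τ = CL·Css at steady state → F = CL·Css·τ / D.
F = 30.3 × 24 × 24 / 25300 = 0.690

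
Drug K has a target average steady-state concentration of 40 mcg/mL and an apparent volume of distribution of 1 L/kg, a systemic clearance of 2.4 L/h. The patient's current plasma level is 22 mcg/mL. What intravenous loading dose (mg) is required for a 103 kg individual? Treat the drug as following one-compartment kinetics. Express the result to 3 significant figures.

1850 mg

Vd(total) = 103 kg × 1 L/kg = 103.0 L
Loading dose depends on Vd (not clearance): it fills the distribution volume.
Concentration deficit ΔC = 40 − 22 = 18.00 mg/L
LD = Vd × ΔC = 103.0 × 18.00 = 1854 mg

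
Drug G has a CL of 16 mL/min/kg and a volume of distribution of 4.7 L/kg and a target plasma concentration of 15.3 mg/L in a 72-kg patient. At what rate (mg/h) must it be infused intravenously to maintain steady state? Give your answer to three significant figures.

1060 mg/h

CL = 16 mL/min/kg × 72 kg = 1152 mL/min = 1152 × 60/1000 = 69.12 L/h
Maintenance depends on clearance, not Vd — rate in must match rate out.
R₀ = 69.12 × 15.3 = 1058 mg/h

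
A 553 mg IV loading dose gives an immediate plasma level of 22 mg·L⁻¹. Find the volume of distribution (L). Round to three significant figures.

Immediately after an IV bolus, C₀ = Dose / Vd, so Vd = Dose / C₀.
Vd = 553 / 22 = 25.14 L

25.1 L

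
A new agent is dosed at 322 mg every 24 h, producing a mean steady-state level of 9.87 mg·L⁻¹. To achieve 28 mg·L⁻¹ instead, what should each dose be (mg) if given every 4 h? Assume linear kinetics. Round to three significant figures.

152 mg

With linear kinetics, Css is proportional to dose rate (D/τ) at fixed clearance.
D₂ = D₁ × (Css,target / Css,current) × (τ₂/τ₁) = 322 × (28/9.87) × (4/24) = 152.2 mg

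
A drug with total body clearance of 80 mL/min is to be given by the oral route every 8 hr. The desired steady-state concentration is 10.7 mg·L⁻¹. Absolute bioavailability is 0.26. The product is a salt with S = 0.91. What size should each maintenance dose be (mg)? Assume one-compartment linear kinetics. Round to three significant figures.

1740 mg

Convert clearance: 80 mL/min × 60 min/h ÷ 1000 mL/L = 4.800 L/h
D = CL × Css × τ / F / S = 4.800 × 10.7 × 8 / 0.26 / 0.91 = 1737 mg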